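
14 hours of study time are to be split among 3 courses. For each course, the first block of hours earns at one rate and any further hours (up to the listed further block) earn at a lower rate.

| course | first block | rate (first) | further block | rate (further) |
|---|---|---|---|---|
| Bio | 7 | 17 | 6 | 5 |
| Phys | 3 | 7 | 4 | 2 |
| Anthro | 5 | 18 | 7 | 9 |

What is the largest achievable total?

Rank every tier by rate: Anthro/tier1 18 > Bio/tier1 17 > Anthro/tier2 9 > Phys/tier1 7 > Bio/tier2 5 > Phys/tier2 2.
Anthro/tier1 (18): +5 ; 9 left.
Fill Bio tier1 block (7 at 17) ; 2 left.
Anthro/tier2: +2 of 7 at 9; pool empty.
Total = 18×5 + 17×7 + 9×2 = 227.

227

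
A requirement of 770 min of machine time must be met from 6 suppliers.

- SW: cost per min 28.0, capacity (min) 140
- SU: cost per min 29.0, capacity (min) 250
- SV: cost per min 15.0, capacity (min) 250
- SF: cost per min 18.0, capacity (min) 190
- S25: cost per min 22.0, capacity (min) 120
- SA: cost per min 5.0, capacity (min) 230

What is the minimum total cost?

10520

Use suppliers in increasing cost order.
SA (5.0): use full 230 ; 540 min to go.
SV (15.0): use full 250 ; 290 min to go.
Take 190 from SF at 18.0 ; need 100 more.
S25 at 22.0: take 100 of its 120 ; requirement met.
SW, SU: unused.
Cost = 230×5.0 + 250×15.0 + 190×18.0 + 100×22.0 = 10520.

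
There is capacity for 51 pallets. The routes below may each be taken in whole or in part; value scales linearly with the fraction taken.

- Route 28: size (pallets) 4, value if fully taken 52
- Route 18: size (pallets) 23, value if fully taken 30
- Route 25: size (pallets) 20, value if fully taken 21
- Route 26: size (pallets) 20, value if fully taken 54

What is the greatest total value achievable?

140.2

Sort by value density: Route 28 52/4≈13, Route 26 54/20≈2.7, Route 18 30/23≈1.3, Route 25 21/20≈1.05.
Route 28: take in full, 4 pallets for value 52 ; 47 left.
All 20 pallets of Route 26 fit (value 54) ; 27 remain.
Route 18: take in full, 23 pallets for value 30 ; 4 left.
4 pallets left: a 4/20 share of Route 25 gives 21×4/20 = 4.2.
Total value = 140.2.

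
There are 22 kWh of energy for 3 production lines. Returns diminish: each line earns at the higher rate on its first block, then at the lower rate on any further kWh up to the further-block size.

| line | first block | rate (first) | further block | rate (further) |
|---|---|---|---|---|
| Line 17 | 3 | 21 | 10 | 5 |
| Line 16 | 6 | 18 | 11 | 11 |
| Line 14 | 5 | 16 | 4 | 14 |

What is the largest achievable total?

351

Treat each block as its own option and order by rate: Line 17/tier1 21 > Line 16/tier1 18 > Line 14/tier1 16 > Line 14/tier2 14 > Line 16/tier2 11 > Line 17/tier2 5.
Line 17 tier1 at 21: fill all 3 — 19 left.
Line 16 tier1 at 18: fill all 6 — 13 left.
Line 14/tier1 (16): +5 — 8 left.
Fill Line 14 tier2 block (4 at 14) — 4 left.
4 remain; put them into Line 16 tier2 at 11.
Total = 21×3 + 18×6 + 16×5 + 14×4 + 11×4 = 351.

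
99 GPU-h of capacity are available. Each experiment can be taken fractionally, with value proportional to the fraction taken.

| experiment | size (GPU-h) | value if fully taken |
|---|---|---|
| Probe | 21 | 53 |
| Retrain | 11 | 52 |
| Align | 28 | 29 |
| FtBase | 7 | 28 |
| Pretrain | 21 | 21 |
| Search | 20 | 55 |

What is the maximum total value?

Sort by value density: Retrain 52/11≈4.73, FtBase 28/7≈4, Search 55/20≈2.75, Probe 53/21≈2.52, Align 29/28≈1.04, Pretrain 21/21≈1.
All 11 GPU-h of Retrain fit (value 52) — 88 remain.
All 7 GPU-h of FtBase fit (value 28) — 81 remain.
All 20 GPU-h of Search fit (value 55) — 61 remain.
Take all of Probe (21 GPU-h, value 53) — 40 GPU-h left.
All 28 GPU-h of Align fit (value 29) — 12 remain.
12 GPU-h left: a 12/21 share of Pretrain gives 21×12/21 = 12.
Total value = 229.

229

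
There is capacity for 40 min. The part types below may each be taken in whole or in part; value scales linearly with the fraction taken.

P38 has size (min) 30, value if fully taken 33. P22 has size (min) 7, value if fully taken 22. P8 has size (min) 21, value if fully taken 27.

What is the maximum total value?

Rank by value-to-size ratio: P22 22/7≈3.14, P8 27/21≈1.29, P38 33/30≈1.1.
All 7 min of P22 fit (value 22) ; 33 remain.
Take all of P8 (21 min, value 27) ; 12 min left.
Fill the last 12 min with part of P38: 12/30 of it earns 13.2.
Total value = 62.2.

62.2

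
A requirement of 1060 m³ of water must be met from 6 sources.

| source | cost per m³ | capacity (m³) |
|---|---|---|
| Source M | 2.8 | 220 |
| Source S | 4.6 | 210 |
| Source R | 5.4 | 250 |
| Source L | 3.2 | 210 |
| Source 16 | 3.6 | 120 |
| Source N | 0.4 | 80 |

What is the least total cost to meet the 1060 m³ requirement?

Cheapest first:
Take 80 from Source N at 0.4 ; need 980 more.
Take 220 from Source M at 2.8 ; need 760 more.
Source L (3.2): use full 210 ; 550 m³ to go.
Take 120 from Source 16 at 3.6 ; need 430 more.
Source S at 4.6: take all 210 m³ ; 220 still needed.
Source R at 5.4: take 220 of its 250 ; requirement met.
Cost = 80×0.4 + 220×2.8 + 210×3.2 + 120×3.6 + 210×4.6 + 220×5.4 = 3906.

3906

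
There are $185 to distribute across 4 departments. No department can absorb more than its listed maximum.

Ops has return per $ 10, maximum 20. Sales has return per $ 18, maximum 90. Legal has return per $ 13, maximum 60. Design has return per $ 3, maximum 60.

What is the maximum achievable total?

2645

Rank by return per $: Sales 18 > Legal 13 > Ops 10 > Design 3.
Sales: +90 to 90 (cap) ; 95 left.
Legal takes 60 to reach its cap of 60 ; 35 left.
Ops takes 20 to reach its cap of 20 ; 15 left.
Only 15 left; Design takes them to reach 15.
Total = 10×20 + 18×90 + 13×60 + 3×15 = 2645.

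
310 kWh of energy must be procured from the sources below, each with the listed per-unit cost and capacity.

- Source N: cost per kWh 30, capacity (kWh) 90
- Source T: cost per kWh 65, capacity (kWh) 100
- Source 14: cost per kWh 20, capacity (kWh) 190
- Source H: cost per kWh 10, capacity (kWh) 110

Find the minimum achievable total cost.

Fill from the cheapest source first.
Take 110 from Source H at 10 ; need 200 more.
Source 14 at 20: take all 190 kWh ; 10 still needed.
Source N (30): take the remaining 10 ; done.
Source T: unused.
Cost = 110×10 + 190×20 + 10×30 = 5200.

5200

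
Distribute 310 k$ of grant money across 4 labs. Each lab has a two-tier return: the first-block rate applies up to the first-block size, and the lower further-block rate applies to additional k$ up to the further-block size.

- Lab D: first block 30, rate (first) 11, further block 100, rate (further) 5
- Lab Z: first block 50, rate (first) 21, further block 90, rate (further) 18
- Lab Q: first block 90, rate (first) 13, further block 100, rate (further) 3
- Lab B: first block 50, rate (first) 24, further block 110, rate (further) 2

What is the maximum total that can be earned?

5370

Treat each block as its own option and order by rate: Lab B/tier1 24 > Lab Z/tier1 21 > Lab Z/tier2 18 > Lab Q/tier1 13 > Lab D/tier1 11 > Lab D/tier2 5 > Lab Q/tier2 3 > Lab B/tier2 2.
Fill Lab B tier1 block (50 at 24) — 260 left.
Lab Z tier1 at 21: fill all 50 — 210 left.
Lab Z tier2 at 18: fill all 90 — 120 left.
Lab Q tier1 at 13: fill all 90 — 30 left.
Lab D/tier1 (11): +30 — 0 left.
Total = 24×50 + 21×50 + 18×90 + 13×90 + 11×30 = 5370.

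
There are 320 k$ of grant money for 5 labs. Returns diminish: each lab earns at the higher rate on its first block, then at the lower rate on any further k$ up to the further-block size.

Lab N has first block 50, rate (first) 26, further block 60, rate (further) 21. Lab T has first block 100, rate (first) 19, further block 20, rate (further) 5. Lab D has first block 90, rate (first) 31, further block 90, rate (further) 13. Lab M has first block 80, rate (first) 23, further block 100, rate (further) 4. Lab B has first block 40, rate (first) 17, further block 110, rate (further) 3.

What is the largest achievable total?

7950

Order all 10 blocks by rate: Lab D/tier1 31 > Lab N/tier1 26 > Lab M/tier1 23 > Lab N/tier2 21 > Lab T/tier1 19 > Lab B/tier1 17 > Lab D/tier2 13 > Lab T/tier2 5 > Lab M/tier2 4 > Lab B/tier2 3.
Fill Lab D tier1 block (90 at 31) → 230 left.
Lab N/tier1 (26): +50 → 180 left.
Lab M/tier1 (23): +80 → 100 left.
Lab N/tier2 (21): +60 → 40 left.
Lab T tier1 at 19: only 40 left, fill 40.
Total = 31×90 + 26×50 + 23×80 + 21×60 + 19×40 = 7950.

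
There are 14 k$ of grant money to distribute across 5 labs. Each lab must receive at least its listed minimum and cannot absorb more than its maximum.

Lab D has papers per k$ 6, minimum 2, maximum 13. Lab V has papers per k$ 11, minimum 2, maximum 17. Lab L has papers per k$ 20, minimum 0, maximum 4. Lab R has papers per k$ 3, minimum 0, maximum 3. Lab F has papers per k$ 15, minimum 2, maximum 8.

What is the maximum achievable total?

Meeting every minimum uses 2+2+0+0+2 = 6 k$, leaving 8.
Rank by papers per k$: Lab L 20 > Lab F 15 > Lab V 11 > Lab D 6 > Lab R 3.
Give Lab L 4 more to hit its cap of 4 → 4 left.
Lab F has room for 6 more but only 4 remain, so it gets 6.
Total = 6×2 + 11×2 + 20×4 + 15×6 = 204.

204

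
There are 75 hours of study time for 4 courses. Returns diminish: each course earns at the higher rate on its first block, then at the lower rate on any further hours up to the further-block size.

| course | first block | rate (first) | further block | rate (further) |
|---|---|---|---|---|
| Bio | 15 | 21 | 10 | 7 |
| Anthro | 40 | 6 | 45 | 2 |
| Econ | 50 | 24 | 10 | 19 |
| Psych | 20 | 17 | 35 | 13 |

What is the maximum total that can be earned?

1705

Order all 8 blocks by rate: Econ/tier1 24 > Bio/tier1 21 > Econ/tier2 19 > Psych/tier1 17 > Psych/tier2 13 > Bio/tier2 7 > Anthro/tier1 6 > Anthro/tier2 2.
Econ tier1 at 24: fill all 50 → 25 left.
Bio/tier1 (21): +15 → 10 left.
Econ tier2 at 19: fill all 10 → 0 left.
Total = 24×50 + 21×15 + 19×10 = 1705.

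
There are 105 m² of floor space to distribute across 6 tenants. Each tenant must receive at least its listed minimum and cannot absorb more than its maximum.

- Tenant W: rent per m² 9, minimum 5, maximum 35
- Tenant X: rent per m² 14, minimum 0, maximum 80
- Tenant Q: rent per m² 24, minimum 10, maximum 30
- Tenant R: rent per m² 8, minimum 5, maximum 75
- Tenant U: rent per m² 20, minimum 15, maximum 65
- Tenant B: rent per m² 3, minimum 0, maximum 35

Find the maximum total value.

Meeting every minimum uses 5+0+10+5+15+0 = 35 m², leaving 70.
Order the tenants by rent per m²: Tenant Q 24 > Tenant U 20 > Tenant X 14 > Tenant W 9 > Tenant R 8 > Tenant B 3.
Tenant Q: +20 to 30 (cap) ; 50 left.
Tenant U: +50 to 65 (cap) ; 0 left.
Total = 9×5 + 24×30 + 8×5 + 20×65 = 2105.

2105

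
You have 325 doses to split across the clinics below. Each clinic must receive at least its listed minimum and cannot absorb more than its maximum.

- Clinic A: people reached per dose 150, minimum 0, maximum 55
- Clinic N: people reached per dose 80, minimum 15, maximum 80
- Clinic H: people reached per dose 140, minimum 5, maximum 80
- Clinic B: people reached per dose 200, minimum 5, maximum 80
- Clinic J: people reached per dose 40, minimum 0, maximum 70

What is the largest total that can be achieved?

Meeting every minimum uses 0+15+5+5+0 = 25 doses, leaving 300.
Order the clinics by people reached per dose: Clinic B 200 > Clinic A 150 > Clinic H 140 > Clinic N 80 > Clinic J 40.
Give Clinic B 75 more to hit its cap of 80 — 225 left.
Clinic A takes 55 more to reach its cap of 55 — 170 left.
Clinic H takes 75 more to reach its cap of 80 — 95 left.
Clinic N: +65 to 80 (cap) — 30 left.
Only 30 left; Clinic J takes them to reach 30.
Total = 150×55 + 80×80 + 140×80 + 200×80 + 40×30 = 43050.

43050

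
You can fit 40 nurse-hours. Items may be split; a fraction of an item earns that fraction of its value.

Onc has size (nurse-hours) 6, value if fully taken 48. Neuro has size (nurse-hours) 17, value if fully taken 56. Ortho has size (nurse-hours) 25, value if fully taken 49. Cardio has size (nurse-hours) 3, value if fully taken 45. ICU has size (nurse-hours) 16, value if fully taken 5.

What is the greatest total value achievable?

Best value per unit of size first: Cardio 45/3≈15, Onc 48/6≈8, Neuro 56/17≈3.29, Ortho 49/25≈1.96, ICU 5/16≈0.312.
All 3 nurse-hours of Cardio fit (value 45) ; 37 remain.
Take all of Onc (6 nurse-hours, value 48) ; 31 nurse-hours left.
Take all of Neuro (17 nurse-hours, value 56) ; 14 nurse-hours left.
Fill the last 14 nurse-hours with part of Ortho: 14/25 of it earns 27.44.
Total value = 176.44.

176.44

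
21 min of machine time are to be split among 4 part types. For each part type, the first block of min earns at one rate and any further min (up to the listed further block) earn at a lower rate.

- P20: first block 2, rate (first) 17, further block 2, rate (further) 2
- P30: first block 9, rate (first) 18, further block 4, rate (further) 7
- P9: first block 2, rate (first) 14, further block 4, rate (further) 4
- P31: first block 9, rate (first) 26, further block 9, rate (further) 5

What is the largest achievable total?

Rank every tier by rate: P31/T1 26 > P30/T1 18 > P20/T1 17 > P9/T1 14 > P30/T2 7 > P31/T2 5 > P9/T2 4 > P20/T2 2.
Fill P31 T1 block (9 at 26) → 12 left.
P30 T1 at 18: fill all 9 → 3 left.
Fill P20 T1 block (2 at 17) → 1 left.
P9/T1: +1 of 2 at 14; pool empty.
Total = 26×9 + 18×9 + 17×2 + 14×1 = 444.

444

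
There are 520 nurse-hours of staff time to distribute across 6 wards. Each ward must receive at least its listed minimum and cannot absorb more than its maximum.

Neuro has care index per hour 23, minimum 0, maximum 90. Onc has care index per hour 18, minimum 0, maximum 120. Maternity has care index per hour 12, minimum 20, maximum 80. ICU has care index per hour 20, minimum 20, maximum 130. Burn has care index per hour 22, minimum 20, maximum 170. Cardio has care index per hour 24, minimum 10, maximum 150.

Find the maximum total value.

Meeting every minimum uses 0+0+20+20+20+10 = 70 nurse-hours, leaving 450.
Rank by care index per hour: Cardio 24 > Neuro 23 > Burn 22 > ICU 20 > Onc 18 > Maternity 12.
Give Cardio 140 more to hit its cap of 150 → 310 left.
Neuro: +90 to 90 (cap) → 220 left.
Give Burn 150 more to hit its cap of 170 → 70 left.
ICU has room for 110 more but only 70 remain, so it gets 90.
Total = 23×90 + 12×20 + 20×90 + 22×170 + 24×150 = 11450.

11450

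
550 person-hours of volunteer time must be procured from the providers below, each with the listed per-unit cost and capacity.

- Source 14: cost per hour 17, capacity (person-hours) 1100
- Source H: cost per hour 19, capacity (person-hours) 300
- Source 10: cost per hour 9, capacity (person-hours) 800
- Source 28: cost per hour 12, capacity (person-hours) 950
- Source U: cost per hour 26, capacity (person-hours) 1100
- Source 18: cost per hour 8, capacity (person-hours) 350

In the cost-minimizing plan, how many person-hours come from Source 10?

Cheapest first:
Take 350 from Source 18 at 8 — need 200 more.
Source 10 at 9: take 200 of its 800 — requirement met.
Source 28, Source 14, Source H, Source U: unused.

200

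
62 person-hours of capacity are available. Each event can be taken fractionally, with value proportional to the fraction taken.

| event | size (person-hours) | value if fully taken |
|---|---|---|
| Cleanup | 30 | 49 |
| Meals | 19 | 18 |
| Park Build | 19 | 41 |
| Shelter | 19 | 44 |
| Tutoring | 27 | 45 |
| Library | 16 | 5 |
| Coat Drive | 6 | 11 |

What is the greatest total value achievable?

Sort by value density: Shelter 44/19≈2.32, Park Build 41/19≈2.16, Coat Drive 11/6≈1.83, Tutoring 45/27≈1.67, Cleanup 49/30≈1.63, Meals 18/19≈0.947, Library 5/16≈0.312.
All 19 person-hours of Shelter fit (value 44) ; 43 remain.
Park Build: take in full, 19 person-hours for value 41 ; 24 left.
Take all of Coat Drive (6 person-hours, value 11) ; 18 person-hours left.
Fill the last 18 person-hours with part of Tutoring: 18/27 of it earns 30.
Total value = 126.

126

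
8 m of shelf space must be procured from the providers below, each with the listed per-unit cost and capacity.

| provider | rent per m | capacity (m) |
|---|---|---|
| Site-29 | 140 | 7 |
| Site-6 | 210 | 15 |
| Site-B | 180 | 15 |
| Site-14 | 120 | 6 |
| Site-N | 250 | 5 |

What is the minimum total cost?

1000

Use providers in increasing cost order.
Site-14 (120): use full 6 → 2 m to go.
Site-29 (140): take the remaining 2 → done.
Site-B, Site-6, Site-N: unused.
Cost = 6×120 + 2×140 = 1000.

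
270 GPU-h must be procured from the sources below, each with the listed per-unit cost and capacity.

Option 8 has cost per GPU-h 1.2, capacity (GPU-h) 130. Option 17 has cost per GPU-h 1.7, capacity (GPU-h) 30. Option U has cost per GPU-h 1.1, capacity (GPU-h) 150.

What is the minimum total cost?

309

Fill from the cheapest source first.
Option U at 1.1: take all 150 GPU-h — 120 still needed.
Option 8 (1.2): take the remaining 120 — done.
Option 17: unused.
Cost = 150×1.1 + 120×1.2 = 309.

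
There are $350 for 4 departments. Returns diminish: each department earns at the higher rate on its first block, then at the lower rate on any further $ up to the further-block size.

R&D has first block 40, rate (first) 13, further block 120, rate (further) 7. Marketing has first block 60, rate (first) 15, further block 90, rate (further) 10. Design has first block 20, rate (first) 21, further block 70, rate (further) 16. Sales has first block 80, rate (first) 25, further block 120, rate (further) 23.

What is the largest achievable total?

Rank every tier by rate: Sales/tier1 25 > Sales/tier2 23 > Design/tier1 21 > Design/tier2 16 > Marketing/tier1 15 > R&D/tier1 13 > Marketing/tier2 10 > R&D/tier2 7.
Sales/tier1 (25): +80 → 270 left.
Sales tier2 at 23: fill all 120 → 150 left.
Design tier1 at 21: fill all 20 → 130 left.
Fill Design tier2 block (70 at 16) → 60 left.
Fill Marketing tier1 block (60 at 15) → 0 left.
Total = 25×80 + 23×120 + 21×20 + 16×70 + 15×60 = 7200.

7200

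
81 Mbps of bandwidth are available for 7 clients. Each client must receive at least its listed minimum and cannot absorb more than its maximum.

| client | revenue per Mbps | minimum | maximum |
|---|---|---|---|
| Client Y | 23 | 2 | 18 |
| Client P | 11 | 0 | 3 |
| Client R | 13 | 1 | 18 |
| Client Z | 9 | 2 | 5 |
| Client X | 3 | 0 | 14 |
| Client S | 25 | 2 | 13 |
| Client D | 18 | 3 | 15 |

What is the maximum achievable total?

1348

Meeting every minimum uses 2+0+1+2+0+2+3 = 10 Mbps, leaving 71.
Highest revenue per Mbps first: Client S 25 > Client Y 23 > Client D 18 > Client R 13 > Client P 11 > Client Z 9 > Client X 3.
Client S: +11 to 13 (cap) ; 60 left.
Client Y: +16 to 18 (cap) ; 44 left.
Client D takes 12 more to reach its cap of 15 ; 32 left.
Client R: +17 to 18 (cap) ; 15 left.
Client P: +3 to 3 (cap) ; 12 left.
Client Z: +3 to 5 (cap) ; 9 left.
Client X has room for 14 more but only 9 remain, so it gets 9.
Total = 23×18 + 11×3 + 13×18 + 9×5 + 3×9 + 25×13 + 18×15 = 1348.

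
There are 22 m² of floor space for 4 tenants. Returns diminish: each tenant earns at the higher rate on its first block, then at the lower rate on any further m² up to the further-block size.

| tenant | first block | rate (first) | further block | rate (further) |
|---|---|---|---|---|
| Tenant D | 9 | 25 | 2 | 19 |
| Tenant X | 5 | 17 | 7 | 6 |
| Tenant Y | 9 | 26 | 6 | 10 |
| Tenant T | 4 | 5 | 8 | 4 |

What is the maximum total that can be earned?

531

Treat each block as its own option and order by rate: Tenant Y/tier1 26 > Tenant D/tier1 25 > Tenant D/tier2 19 > Tenant X/tier1 17 > Tenant Y/tier2 10 > Tenant X/tier2 6 > Tenant T/tier1 5 > Tenant T/tier2 4.
Tenant Y/tier1 (26): +9 → 13 left.
Tenant D tier1 at 25: fill all 9 → 4 left.
Tenant D tier2 at 19: fill all 2 → 2 left.
Tenant X tier1 at 17: only 2 left, fill 2.
Total = 26×9 + 25×9 + 19×2 + 17×2 = 531.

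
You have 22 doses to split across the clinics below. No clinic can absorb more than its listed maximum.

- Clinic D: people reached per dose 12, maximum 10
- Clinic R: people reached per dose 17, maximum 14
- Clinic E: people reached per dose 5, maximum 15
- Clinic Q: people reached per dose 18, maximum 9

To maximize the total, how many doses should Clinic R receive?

13

Rank by people reached per dose: Clinic Q 18 > Clinic R 17 > Clinic D 12 > Clinic E 5.
Clinic Q takes 9 to reach its cap of 9 → 13 left.
Only 13 left; Clinic R takes them to reach 13.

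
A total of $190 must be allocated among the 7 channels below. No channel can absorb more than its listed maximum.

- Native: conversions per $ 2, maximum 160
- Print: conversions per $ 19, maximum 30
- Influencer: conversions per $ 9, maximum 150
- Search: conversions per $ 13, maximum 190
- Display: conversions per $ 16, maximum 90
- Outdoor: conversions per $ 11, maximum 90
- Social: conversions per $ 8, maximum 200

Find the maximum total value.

Highest conversions per $ first: Print 19 > Display 16 > Search 13 > Outdoor 11 > Influencer 9 > Social 8 > Native 2.
Print takes 30 to reach its cap of 30 → 160 left.
Give Display 90 to hit its cap of 90 → 70 left.
Search has room for 190 but only 70 remain, so it gets 70.
Total = 19×30 + 13×70 + 16×90 = 2920.

2920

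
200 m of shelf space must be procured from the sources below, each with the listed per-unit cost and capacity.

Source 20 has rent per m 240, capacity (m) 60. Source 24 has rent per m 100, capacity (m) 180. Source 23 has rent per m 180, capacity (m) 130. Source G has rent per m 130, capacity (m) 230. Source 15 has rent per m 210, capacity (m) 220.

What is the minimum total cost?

20600

Cheapest first:
Take 180 from Source 24 at 100 → need 20 more.
Source G at 130: take 20 of its 230 → requirement met.
Source 23, Source 15, Source 20: unused.
Cost = 180×100 + 20×130 = 20600.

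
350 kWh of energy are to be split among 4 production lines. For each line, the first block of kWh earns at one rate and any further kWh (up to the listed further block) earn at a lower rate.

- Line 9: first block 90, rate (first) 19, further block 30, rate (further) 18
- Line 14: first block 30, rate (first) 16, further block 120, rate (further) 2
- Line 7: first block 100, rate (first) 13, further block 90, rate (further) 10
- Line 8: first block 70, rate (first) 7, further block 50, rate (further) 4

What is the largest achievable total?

5000

Rank every tier by rate: Line 9/first 19 > Line 9/second 18 > Line 14/first 16 > Line 7/first 13 > Line 7/second 10 > Line 8/first 7 > Line 8/second 4 > Line 14/second 2.
Line 9 first at 19: fill all 90 — 260 left.
Line 9/second (18): +30 — 230 left.
Line 14 first at 16: fill all 30 — 200 left.
Line 7 first at 13: fill all 100 — 100 left.
Line 7 second at 10: fill all 90 — 10 left.
Line 8/first: +10 of 70 at 7; pool empty.
Total = 19×90 + 18×30 + 16×30 + 13×100 + 10×90 + 7×10 = 5000.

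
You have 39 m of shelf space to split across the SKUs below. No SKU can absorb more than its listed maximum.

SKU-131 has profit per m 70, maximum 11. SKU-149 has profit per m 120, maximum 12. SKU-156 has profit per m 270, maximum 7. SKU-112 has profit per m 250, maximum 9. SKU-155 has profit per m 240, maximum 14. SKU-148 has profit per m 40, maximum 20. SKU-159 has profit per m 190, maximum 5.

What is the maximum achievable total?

8930

Highest profit per m first: SKU-156 270 > SKU-112 250 > SKU-155 240 > SKU-159 190 > SKU-149 120 > SKU-131 70 > SKU-148 40.
Give SKU-156 7 to hit its cap of 7 — 32 left.
SKU-112 takes 9 to reach its cap of 9 — 23 left.
Give SKU-155 14 to hit its cap of 14 — 9 left.
SKU-159 takes 5 to reach its cap of 5 — 4 left.
SKU-149 has room for 12 but only 4 remain, so it gets 4.
Total = 120×4 + 270×7 + 250×9 + 240×14 + 190×5 = 8930.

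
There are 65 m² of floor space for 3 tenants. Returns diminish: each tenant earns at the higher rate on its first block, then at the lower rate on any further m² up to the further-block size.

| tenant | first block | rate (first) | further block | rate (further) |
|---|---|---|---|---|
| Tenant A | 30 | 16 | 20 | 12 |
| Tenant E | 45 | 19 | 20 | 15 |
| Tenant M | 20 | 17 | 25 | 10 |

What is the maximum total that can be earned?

1195

Rank every tier by rate: Tenant E/tier1 19 > Tenant M/tier1 17 > Tenant A/tier1 16 > Tenant E/tier2 15 > Tenant A/tier2 12 > Tenant M/tier2 10.
Tenant E tier1 at 19: fill all 45 ; 20 left.
Tenant M/tier1 (17): +20 ; 0 left.
Total = 19×45 + 17×20 = 1195.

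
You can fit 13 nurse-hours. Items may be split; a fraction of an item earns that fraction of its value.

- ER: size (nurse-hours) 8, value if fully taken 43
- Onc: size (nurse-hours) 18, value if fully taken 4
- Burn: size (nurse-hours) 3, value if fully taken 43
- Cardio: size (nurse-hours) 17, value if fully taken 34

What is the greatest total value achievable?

Sort by value density: Burn 43/3≈14.3, ER 43/8≈5.38, Cardio 34/17≈2, Onc 4/18≈0.222.
All 3 nurse-hours of Burn fit (value 43) — 10 remain.
Take all of ER (8 nurse-hours, value 43) — 2 nurse-hours left.
Only 2 nurse-hours remain; take 2/17 of Cardio for value 34×2/17 = 4.
Total value = 90.

90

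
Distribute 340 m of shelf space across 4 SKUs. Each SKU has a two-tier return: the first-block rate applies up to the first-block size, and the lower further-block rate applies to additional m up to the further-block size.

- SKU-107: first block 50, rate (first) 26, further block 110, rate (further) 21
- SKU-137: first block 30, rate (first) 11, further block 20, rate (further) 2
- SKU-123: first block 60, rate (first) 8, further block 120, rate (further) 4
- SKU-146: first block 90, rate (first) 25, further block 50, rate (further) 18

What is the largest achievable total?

7170

Treat each block as its own option and order by rate: SKU-107/first 26 > SKU-146/first 25 > SKU-107/second 21 > SKU-146/second 18 > SKU-137/first 11 > SKU-123/first 8 > SKU-123/second 4 > SKU-137/second 2.
SKU-107/first (26): +50 ; 290 left.
SKU-146/first (25): +90 ; 200 left.
SKU-107/second (21): +110 ; 90 left.
SKU-146/second (18): +50 ; 40 left.
Fill SKU-137 first block (30 at 11) ; 10 left.
SKU-123/first: +10 of 60 at 8; pool empty.
Total = 26×50 + 25×90 + 21×110 + 18×50 + 11×30 + 8×10 = 7170.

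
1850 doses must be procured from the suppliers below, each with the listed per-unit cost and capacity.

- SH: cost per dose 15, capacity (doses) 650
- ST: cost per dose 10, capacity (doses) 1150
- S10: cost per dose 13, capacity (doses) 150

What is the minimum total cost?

21700

Fill from the cheapest supplier first.
ST at 10: take all 1150 doses → 700 still needed.
S10 at 13: take all 150 doses → 550 still needed.
Take 550 from SH at 15 to finish.
Cost = 1150×10 + 150×13 + 550×15 = 21700.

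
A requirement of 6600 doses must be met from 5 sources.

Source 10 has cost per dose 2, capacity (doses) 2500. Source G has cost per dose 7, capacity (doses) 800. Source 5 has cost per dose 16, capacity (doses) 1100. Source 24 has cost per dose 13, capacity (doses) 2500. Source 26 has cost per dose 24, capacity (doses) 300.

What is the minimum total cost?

55900

Use sources in increasing cost order.
Source 10 (2): use full 2500 → 4100 doses to go.
Take 800 from Source G at 7 → need 3300 more.
Source 24 (13): use full 2500 → 800 doses to go.
Source 5 (16): take the remaining 800 → done.
Source 26: unused.
Cost = 2500×2 + 800×7 + 2500×13 + 800×16 = 55900.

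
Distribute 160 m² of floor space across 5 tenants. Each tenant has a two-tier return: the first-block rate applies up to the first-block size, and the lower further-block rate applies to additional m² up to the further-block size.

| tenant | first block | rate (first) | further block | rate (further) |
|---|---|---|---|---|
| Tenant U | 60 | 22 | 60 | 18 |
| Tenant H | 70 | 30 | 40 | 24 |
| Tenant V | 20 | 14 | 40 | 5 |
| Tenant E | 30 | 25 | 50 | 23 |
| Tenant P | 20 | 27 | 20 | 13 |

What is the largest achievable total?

Rank every tier by rate: Tenant H/T1 30 > Tenant P/T1 27 > Tenant E/T1 25 > Tenant H/T2 24 > Tenant E/T2 23 > Tenant U/T1 22 > Tenant U/T2 18 > Tenant V/T1 14 > Tenant P/T2 13 > Tenant V/T2 5.
Tenant H T1 at 30: fill all 70 — 90 left.
Tenant P/T1 (27): +20 — 70 left.
Tenant E/T1 (25): +30 — 40 left.
Fill Tenant H T2 block (40 at 24) — 0 left.
Total = 30×70 + 27×20 + 25×30 + 24×40 = 4350.

4350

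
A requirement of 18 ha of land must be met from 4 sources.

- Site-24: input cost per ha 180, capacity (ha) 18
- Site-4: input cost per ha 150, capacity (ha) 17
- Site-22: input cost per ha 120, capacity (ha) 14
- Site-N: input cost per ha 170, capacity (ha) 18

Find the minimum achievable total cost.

2280

Use sources in increasing cost order.
Site-22 (120): use full 14 → 4 ha to go.
Site-4 at 150: take 4 of its 17 → requirement met.
Site-N, Site-24: unused.
Cost = 14×120 + 4×150 = 2280.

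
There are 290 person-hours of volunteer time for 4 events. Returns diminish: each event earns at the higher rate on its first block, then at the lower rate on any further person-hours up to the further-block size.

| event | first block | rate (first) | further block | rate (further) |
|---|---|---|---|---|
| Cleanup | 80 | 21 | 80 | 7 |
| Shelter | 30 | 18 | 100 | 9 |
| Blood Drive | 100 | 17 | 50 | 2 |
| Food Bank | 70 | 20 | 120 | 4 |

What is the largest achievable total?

5410

Order all 8 blocks by rate: Cleanup/first 21 > Food Bank/first 20 > Shelter/first 18 > Blood Drive/first 17 > Shelter/second 9 > Cleanup/second 7 > Food Bank/second 4 > Blood Drive/second 2.
Fill Cleanup first block (80 at 21) → 210 left.
Fill Food Bank first block (70 at 20) → 140 left.
Shelter/first (18): +30 → 110 left.
Blood Drive first at 17: fill all 100 → 10 left.
Shelter second at 9: only 10 left, fill 10.
Total = 21×80 + 20×70 + 18×30 + 17×100 + 9×10 = 5410.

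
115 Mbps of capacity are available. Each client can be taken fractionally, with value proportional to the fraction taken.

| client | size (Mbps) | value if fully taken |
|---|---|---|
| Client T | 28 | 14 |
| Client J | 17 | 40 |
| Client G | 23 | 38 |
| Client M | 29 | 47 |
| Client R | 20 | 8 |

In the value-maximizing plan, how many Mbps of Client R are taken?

Best value per unit of size first: Client J 40/17≈2.35, Client G 38/23≈1.65, Client M 47/29≈1.62, Client T 14/28≈0.5, Client R 8/20≈0.4.
Client J: take in full, 17 Mbps for value 40 ; 98 left.
All 23 Mbps of Client G fit (value 38) ; 75 remain.
Take all of Client M (29 Mbps, value 47) ; 46 Mbps left.
Take all of Client T (28 Mbps, value 14) ; 18 Mbps left.
Only 18 Mbps remain; take 18/20 of Client R for value 8×18/20 = 7.2.

18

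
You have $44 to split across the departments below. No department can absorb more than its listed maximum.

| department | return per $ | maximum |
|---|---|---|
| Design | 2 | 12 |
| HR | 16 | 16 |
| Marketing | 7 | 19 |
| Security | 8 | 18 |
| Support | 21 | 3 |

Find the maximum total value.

Order the departments by return per $: Support 21 > HR 16 > Security 8 > Marketing 7 > Design 2.
Give Support 3 to hit its cap of 3 ; 41 left.
HR takes 16 to reach its cap of 16 ; 25 left.
Security: +18 to 18 (cap) ; 7 left.
Marketing: +7 (room for 19) → 7. Pool exhausted.
Total = 16×16 + 7×7 + 8×18 + 21×3 = 512.

512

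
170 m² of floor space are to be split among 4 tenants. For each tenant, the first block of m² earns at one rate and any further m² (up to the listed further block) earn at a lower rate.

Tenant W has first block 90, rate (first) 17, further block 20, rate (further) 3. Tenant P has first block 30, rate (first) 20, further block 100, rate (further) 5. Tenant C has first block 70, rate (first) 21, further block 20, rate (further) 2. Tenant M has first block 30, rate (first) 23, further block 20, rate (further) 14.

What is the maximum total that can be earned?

Order all 8 blocks by rate: Tenant M/tier1 23 > Tenant C/tier1 21 > Tenant P/tier1 20 > Tenant W/tier1 17 > Tenant M/tier2 14 > Tenant P/tier2 5 > Tenant W/tier2 3 > Tenant C/tier2 2.
Tenant M tier1 at 23: fill all 30 — 140 left.
Fill Tenant C tier1 block (70 at 21) — 70 left.
Tenant P/tier1 (20): +30 — 40 left.
Tenant W tier1 at 17: only 40 left, fill 40.
Total = 23×30 + 21×70 + 20×30 + 17×40 = 3440.

3440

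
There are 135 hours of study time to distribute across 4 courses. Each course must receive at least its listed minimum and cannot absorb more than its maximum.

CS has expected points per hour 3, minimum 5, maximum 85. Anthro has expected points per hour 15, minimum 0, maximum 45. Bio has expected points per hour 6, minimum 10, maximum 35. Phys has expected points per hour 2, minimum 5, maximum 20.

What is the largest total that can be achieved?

1045

Meeting every minimum uses 5+0+10+5 = 20 hours, leaving 115.
Rank by expected points per hour: Anthro 15 > Bio 6 > CS 3 > Phys 2.
Anthro takes 45 more to reach its cap of 45 — 70 left.
Bio takes 25 more to reach its cap of 35 — 45 left.
CS: +45 (room for 80) → 50. Pool exhausted.
Total = 3×50 + 15×45 + 6×35 + 2×5 = 1045.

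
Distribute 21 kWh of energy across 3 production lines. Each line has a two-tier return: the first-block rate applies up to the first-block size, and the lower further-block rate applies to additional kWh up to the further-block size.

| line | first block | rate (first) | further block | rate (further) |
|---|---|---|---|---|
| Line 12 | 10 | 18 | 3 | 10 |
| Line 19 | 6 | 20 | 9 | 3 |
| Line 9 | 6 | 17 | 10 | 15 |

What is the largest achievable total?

385

Order all 6 blocks by rate: Line 19/tier1 20 > Line 12/tier1 18 > Line 9/tier1 17 > Line 9/tier2 15 > Line 12/tier2 10 > Line 19/tier2 3.
Fill Line 19 tier1 block (6 at 20) → 15 left.
Line 12 tier1 at 18: fill all 10 → 5 left.
Line 9/tier1: +5 of 6 at 17; pool empty.
Total = 20×6 + 18×10 + 17×5 = 385.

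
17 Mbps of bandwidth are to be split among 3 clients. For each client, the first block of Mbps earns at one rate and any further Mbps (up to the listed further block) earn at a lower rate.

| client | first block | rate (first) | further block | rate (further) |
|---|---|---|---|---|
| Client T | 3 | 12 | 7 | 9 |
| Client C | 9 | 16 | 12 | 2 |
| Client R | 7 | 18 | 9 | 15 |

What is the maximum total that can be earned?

285

Rank every tier by rate: Client R/tier1 18 > Client C/tier1 16 > Client R/tier2 15 > Client T/tier1 12 > Client T/tier2 9 > Client C/tier2 2.
Fill Client R tier1 block (7 at 18) — 10 left.
Fill Client C tier1 block (9 at 16) — 1 left.
Client R tier2 at 15: only 1 left, fill 1.
Total = 18×7 + 16×9 + 15×1 = 285.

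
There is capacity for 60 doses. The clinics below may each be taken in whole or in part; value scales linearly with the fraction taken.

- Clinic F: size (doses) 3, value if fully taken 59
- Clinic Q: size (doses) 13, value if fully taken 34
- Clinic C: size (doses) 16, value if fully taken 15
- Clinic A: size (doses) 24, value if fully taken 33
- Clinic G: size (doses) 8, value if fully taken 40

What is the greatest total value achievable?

177.25

Sort by value density: Clinic F 59/3≈19.7, Clinic G 40/8≈5, Clinic Q 34/13≈2.62, Clinic A 33/24≈1.38, Clinic C 15/16≈0.938.
Take all of Clinic F (3 doses, value 59) → 57 doses left.
Clinic G: take in full, 8 doses for value 40 → 49 left.
Take all of Clinic Q (13 doses, value 34) → 36 doses left.
Take all of Clinic A (24 doses, value 33) → 12 doses left.
12 doses left: a 12/16 share of Clinic C gives 15×12/16 = 11.25.
Total value = 177.25.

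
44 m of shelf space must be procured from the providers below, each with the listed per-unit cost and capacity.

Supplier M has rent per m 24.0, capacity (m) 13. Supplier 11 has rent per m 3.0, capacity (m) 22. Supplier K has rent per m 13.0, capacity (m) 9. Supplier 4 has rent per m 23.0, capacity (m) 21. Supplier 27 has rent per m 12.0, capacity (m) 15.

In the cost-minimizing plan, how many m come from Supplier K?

7

Fill from the cheapest provider first.
Supplier 11 at 3.0: take all 22 m ; 22 still needed.
Supplier 27 at 12.0: take all 15 m ; 7 still needed.
Supplier K (13.0): take the remaining 7 ; done.
Supplier 4, Supplier M: unused.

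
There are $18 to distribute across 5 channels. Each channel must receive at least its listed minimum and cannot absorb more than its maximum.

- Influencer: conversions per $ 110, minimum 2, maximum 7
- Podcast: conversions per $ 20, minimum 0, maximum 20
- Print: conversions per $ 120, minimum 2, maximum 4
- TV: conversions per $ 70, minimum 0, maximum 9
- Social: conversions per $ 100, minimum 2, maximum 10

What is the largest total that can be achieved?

Meeting every minimum uses 2+0+2+0+2 = 6 $, leaving 12.
Order the channels by conversions per $: Print 120 > Influencer 110 > Social 100 > TV 70 > Podcast 20.
Print takes 2 more to reach its cap of 4 ; 10 left.
Give Influencer 5 more to hit its cap of 7 ; 5 left.
Social: +5 (room for 8) → 7. Pool exhausted.
Total = 110×7 + 120×4 + 100×7 = 1950.

1950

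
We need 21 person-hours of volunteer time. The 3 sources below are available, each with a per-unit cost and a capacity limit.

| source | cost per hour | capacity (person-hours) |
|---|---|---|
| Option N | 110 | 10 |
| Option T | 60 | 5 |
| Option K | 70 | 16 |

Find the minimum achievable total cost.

Cheapest first:
Option T (60): use full 5 ; 16 person-hours to go.
Option K at 70: take all 16 person-hours ; 0 still needed.
Option N: unused.
Cost = 5×60 + 16×70 = 1420.

1420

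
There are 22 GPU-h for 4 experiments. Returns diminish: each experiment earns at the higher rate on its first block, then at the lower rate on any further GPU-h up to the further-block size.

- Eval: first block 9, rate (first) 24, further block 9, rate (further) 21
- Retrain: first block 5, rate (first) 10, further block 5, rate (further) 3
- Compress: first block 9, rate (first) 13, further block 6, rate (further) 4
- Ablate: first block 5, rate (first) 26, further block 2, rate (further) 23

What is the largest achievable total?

518

Treat each block as its own option and order by rate: Ablate/first 26 > Eval/first 24 > Ablate/second 23 > Eval/second 21 > Compress/first 13 > Retrain/first 10 > Compress/second 4 > Retrain/second 3.
Fill Ablate first block (5 at 26) ; 17 left.
Eval first at 24: fill all 9 ; 8 left.
Ablate second at 23: fill all 2 ; 6 left.
Eval/second: +6 of 9 at 21; pool empty.
Total = 26×5 + 24×9 + 23×2 + 21×6 = 518.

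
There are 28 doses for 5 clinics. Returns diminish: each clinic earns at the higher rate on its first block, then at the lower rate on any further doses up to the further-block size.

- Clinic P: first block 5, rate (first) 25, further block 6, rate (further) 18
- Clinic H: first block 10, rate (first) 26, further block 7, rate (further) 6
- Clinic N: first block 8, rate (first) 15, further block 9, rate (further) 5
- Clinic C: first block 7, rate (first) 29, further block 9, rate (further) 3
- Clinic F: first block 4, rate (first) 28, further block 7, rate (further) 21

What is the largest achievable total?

742

Treat each block as its own option and order by rate: Clinic C/tier1 29 > Clinic F/tier1 28 > Clinic H/tier1 26 > Clinic P/tier1 25 > Clinic F/tier2 21 > Clinic P/tier2 18 > Clinic N/tier1 15 > Clinic H/tier2 6 > Clinic N/tier2 5 > Clinic C/tier2 3.
Fill Clinic C tier1 block (7 at 29) ; 21 left.
Clinic F tier1 at 28: fill all 4 ; 17 left.
Clinic H/tier1 (26): +10 ; 7 left.
Fill Clinic P tier1 block (5 at 25) ; 2 left.
Clinic F/tier2: +2 of 7 at 21; pool empty.
Total = 29×7 + 28×4 + 26×10 + 25×5 + 21×2 = 742.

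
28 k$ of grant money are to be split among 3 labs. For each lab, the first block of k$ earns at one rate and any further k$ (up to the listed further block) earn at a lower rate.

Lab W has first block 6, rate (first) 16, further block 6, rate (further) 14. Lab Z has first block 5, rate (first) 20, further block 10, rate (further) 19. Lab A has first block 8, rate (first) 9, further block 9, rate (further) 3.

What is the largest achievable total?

479

Rank every tier by rate: Lab Z/first 20 > Lab Z/second 19 > Lab W/first 16 > Lab W/second 14 > Lab A/first 9 > Lab A/second 3.
Lab Z first at 20: fill all 5 — 23 left.
Lab Z/second (19): +10 — 13 left.
Lab W/first (16): +6 — 7 left.
Lab W/second (14): +6 — 1 left.
1 remain; put them into Lab A first at 9.
Total = 20×5 + 19×10 + 16×6 + 14×6 + 9×1 = 479.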